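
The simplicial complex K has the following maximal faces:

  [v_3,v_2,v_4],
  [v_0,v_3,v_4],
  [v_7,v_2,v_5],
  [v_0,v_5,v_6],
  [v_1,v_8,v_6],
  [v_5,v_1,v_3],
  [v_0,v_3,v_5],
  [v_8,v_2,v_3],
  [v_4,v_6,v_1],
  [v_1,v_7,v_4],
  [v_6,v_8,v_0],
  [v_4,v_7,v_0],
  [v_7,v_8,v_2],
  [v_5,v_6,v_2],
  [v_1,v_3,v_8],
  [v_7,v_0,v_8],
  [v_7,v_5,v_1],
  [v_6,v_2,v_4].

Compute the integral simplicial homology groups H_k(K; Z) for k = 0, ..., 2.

We work with the vertex ordering v_0 < v_1 < v_2 < v_3 < v_4 < v_5 < v_6 < v_7 < v_8. The simplices of K, each written with vertices in increasing order, are:

  0-simplices (9): [v_0], [v_1], [v_2], [v_3], [v_4], [v_5], [v_6], [v_7], [v_8]
  1-simplices (27): (27 of them)
  2-simplices (18): (18 of them)

Hence C_0 ≅ Z^9, C_1 ≅ Z^27, C_2 ≅ Z^18.

The boundary map ∂_1: C_1 → C_0 maps an edge to its endpoints' difference, ∂[p,q] = q − p. For instance
  ∂[v_4,v_6] = [v_6] − [v_4].
This gives a 9×27 integer matrix of rank 8; reducing to Smith normal form yields diagonal entries (1,1,1,1,1,1,1,1).

The boundary map ∂_2: C_2 → C_1 acts by ∂[p,q,r] = [q,r] − [p,r] + [p,q]. For instance
  ∂[v_2,v_3,v_4] = [v_3,v_4] − [v_2,v_4] + [v_2,v_3],
  ∂[v_1,v_3,v_8] = [v_3,v_8] − [v_1,v_8] + [v_1,v_3].
As a 27×18 matrix over Z this has rank 17, with invariant factors (1,1,1,1,1,1,1,1,1,1,1,1,1,1,1,1,1).

From H_k ≅ ker(∂_k) / im(∂_{k+1}) we obtain:

  H_0: rank C_0 − rank ∂_1 = 9 − 8 = 1, and the invariant factors of ∂_1 are all 1, so H_0 ≅ Z.
  H_1: rank ker ∂_1 − rank ∂_2 = (27 − 8) − 17 = 2, and the invariant factors of ∂_2 are all 1, so H_1 ≅ Z^2.
  H_2: rank ker ∂_2 − rank ∂_3 = (18 − 17) − 0 = 1, and there is no ∂_3, so H_2 ≅ Z.

As a check, the Euler characteristic is 9 − 27 + 18 = 0, which agrees with 1 − 2 + 1 = 0.
(K is a triangulation of the torus T^2.)

H_0 ≅ Z,  H_1 ≅ Z^2,  H_2 ≅ Z.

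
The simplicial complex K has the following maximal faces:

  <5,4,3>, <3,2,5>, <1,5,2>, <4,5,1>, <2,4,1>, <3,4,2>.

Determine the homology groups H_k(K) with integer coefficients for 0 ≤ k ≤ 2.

H_0 ≅ Z,  H_1 = 0,  H_2 ≅ Z.

We work with the vertex ordering 1 < 2 < 3 < 4 < 5. The simplices of K, each written with vertices in increasing order, are:

  0-simplices (5): [1], [2], [3], [4], [5]
  1-simplices (9): [1,2], [1,4], [1,5], [2,3], [2,4], [2,5], [3,4], [3,5], [4,5]
  2-simplices (6): [1,2,4], [1,2,5], [1,4,5], [2,3,4], [2,3,5], [3,4,5]

Hence C_0 ≅ Z^5, C_1 ≅ Z^9, C_2 ≅ Z^6.

Boundary ∂_1: C_1 → C_0 maps an edge to its endpoints' difference, ∂[p,q] = q − p.
The resulting 5×9 matrix has rank 4, and its Smith normal form has invariant factors (1,1,1,1).

The boundary map ∂_2: C_2 → C_1 maps a triangle to the signed sum of its edges. For instance
  ∂[1,4,5] = [4,5] − [1,5] + [1,4],
  ∂[1,2,5] = [2,5] − [1,5] + [1,2].
The 9×6 boundary matrix has rank 5 and Smith normal form diag(1,1,1,1,1).

Computing H_k = (kernel of ∂_k) / (image of ∂_{k+1}):

  H_0: rank C_0 − rank ∂_1 = 5 − 4 = 1, and the invariant factors of ∂_1 are all 1, so H_0 ≅ Z.
  H_1: rank ker ∂_1 − rank ∂_2 = (9 − 4) − 5 = 0, and the invariant factors of ∂_2 are all 1, so H_1 ≅ 0.
  H_2: rank ker ∂_2 − rank ∂_3 = (6 − 5) − 0 = 1, and there is no ∂_3, so H_2 ≅ Z.

As a check, the Euler characteristic is 5 − 9 + 6 = 2, which agrees with 1 − 0 + 1 = 2.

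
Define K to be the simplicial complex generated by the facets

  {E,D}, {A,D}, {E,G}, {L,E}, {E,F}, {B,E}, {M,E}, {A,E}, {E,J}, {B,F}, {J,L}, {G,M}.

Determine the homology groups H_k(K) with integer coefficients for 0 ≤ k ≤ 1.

We work with the vertex ordering A < B < D < E < F < G < J < L < M. The simplices of K, each written with vertices in increasing order, are:

  0-simplices (9): A, B, D, E, F, G, J, L, M
  1-simplices (12): AD, AE, BE, BF, DE, EF, EG, EJ, EL, EM, GM, JL

Hence C_0 ≅ Z^9, C_1 ≅ Z^12.

∂_1: C_1 → C_0 is given by ∂[p,q] = [q] − [p]. For instance
  ∂AE = E − A.
The resulting 9×12 matrix has rank 8, and its Smith normal form has invariant factors (1,1,1,1,1,1,1,1).

Reading off H_k = ker ∂_k / im ∂_{k+1}:

  H_0: rank C_0 − rank ∂_1 = 9 − 8 = 1, and the invariant factors of ∂_1 are all 1, so H_0 = Z.
  H_1: rank ker ∂_1 − rank ∂_2 = (12 − 8) − 0 = 4, and there is no ∂_2, so H_1 = Z^4.

As a check, the Euler characteristic is 9 − 12 = -3, which agrees with 1 − 4 = -3.

H_0 ≅ Z,  H_1 ≅ Z^4.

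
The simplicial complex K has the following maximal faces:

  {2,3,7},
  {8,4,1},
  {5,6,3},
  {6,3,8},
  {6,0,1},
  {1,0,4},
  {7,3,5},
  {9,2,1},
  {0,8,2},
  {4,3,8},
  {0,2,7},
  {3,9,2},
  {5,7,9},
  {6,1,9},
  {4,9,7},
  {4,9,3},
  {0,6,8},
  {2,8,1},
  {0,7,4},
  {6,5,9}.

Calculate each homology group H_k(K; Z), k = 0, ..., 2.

H_0 = Z,  H_1 = Z ⊕ Z_2,  H_2 = 0.

We work with the vertex ordering 0 < 1 < 2 < 3 < 4 < 5 < 6 < 7 < 8 < 9. The simplices of K, each written with vertices in increasing order, are:

  0-simplices (10): [0], [1], [2], [3], [4], [5], [6], [7], [8], [9]
  1-simplices (30): (30 of them)
  2-simplices (20): (20 of them)

giving chain groups C_0 ≅ Z^10, C_1 ≅ Z^30, C_2 ≅ Z^20.

The boundary map ∂_1: C_1 → C_0 sends each edge [p,q] (with p < q) to q − p. For instance
  ∂[0,6] = [6] − [0].
The resulting 10×30 matrix has rank 9, and its Smith normal form has invariant factors (1,1,1,1,1,1,1,1,1).

∂_2: C_2 → C_1 maps a triangle to the signed sum of its edges. For instance
  ∂[5,7,9] = [7,9] − [5,9] + [5,7],
  ∂[3,5,6] = [5,6] − [3,6] + [3,5].
This gives a 30×20 integer matrix of rank 20; reducing to Smith normal form yields diagonal entries (1,1,1,1,1,1,1,1,1,1,1,1,1,1,1,1,1,1,1,2).

Now H_k = ker ∂_k / im ∂_{k+1}, so:

  H_0: rank C_0 − rank ∂_1 = 10 − 9 = 1, and the invariant factors of ∂_1 are all 1, so H_0 = Z.
  H_1: rank ker ∂_1 − rank ∂_2 = (30 − 9) − 20 = 1, and ∂_2 has invariant factor 2 > 1, so H_1 = Z ⊕ Z_2.
  H_2: rank ker ∂_2 − rank ∂_3 = (20 − 20) − 0 = 0, and there is no ∂_3, so H_2 = 0.

(K is a triangulation of the Klein bottle.)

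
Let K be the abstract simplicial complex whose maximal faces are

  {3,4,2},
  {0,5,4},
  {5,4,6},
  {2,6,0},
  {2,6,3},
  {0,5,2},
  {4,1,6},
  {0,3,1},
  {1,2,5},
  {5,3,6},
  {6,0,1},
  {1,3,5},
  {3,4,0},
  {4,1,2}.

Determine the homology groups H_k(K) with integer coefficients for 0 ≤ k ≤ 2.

We work with the vertex ordering 0 < 1 < 2 < 3 < 4 < 5 < 6. The simplices of K, each written with vertices in increasing order, are:

  0-simplices (7): [0], [1], [2], [3], [4], [5], [6]
  1-simplices (21): [0,1], [0,2], [0,3], [0,4], [0,5], [0,6], [1,2], [1,3], [1,4], [1,5], [1,6], [2,3], [2,4], [2,5], [2,6], [3,4], [3,5], [3,6], [4,5], [4,6], [5,6]
  2-simplices (14): [0,1,3], [0,1,6], [0,2,5], [0,2,6], [0,3,4], [0,4,5], [1,2,4], [1,2,5], [1,3,5], [1,4,6], [2,3,4], [2,3,6], [3,5,6], [4,5,6]

so the chain groups are C_0 ≅ Z^7, C_1 ≅ Z^21, C_2 ≅ Z^14.

∂_1: C_1 → C_0 is given by ∂[p,q] = [q] − [p].
This gives a 7×21 integer matrix of rank 6; reducing to Smith normal form yields diagonal entries (1,1,1,1,1,1).

The boundary map ∂_2: C_2 → C_1 acts by ∂[p,q,r] = [q,r] − [p,r] + [p,q]. For instance
  ∂[0,2,6] = [2,6] − [0,6] + [0,2],
  ∂[0,1,6] = [1,6] − [0,6] + [0,1].
This gives a 21×14 integer matrix of rank 13; reducing to Smith normal form yields diagonal entries (1,1,1,1,1,1,1,1,1,1,1,1,1).

Now H_k = ker ∂_k / im ∂_{k+1}, so:

  H_0: rank C_0 − rank ∂_1 = 7 − 6 = 1, and the invariant factors of ∂_1 are all 1, so H_0 ≅ Z.
  H_1: rank ker ∂_1 − rank ∂_2 = (21 − 6) − 13 = 2, and the invariant factors of ∂_2 are all 1, so H_1 ≅ Z^2.
  H_2: rank ker ∂_2 − rank ∂_3 = (14 − 13) − 0 = 1, and there is no ∂_3, so H_2 ≅ Z.

H_0 ≅ Z,  H_1 ≅ Z^2,  H_2 ≅ Z.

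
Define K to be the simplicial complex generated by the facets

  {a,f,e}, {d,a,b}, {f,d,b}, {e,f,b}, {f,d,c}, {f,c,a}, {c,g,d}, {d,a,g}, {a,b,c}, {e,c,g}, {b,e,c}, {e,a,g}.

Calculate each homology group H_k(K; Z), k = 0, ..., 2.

Take the total order a < b < c < d < e < f < g on the vertex set. Then K (dimension 2) consists of the simplices:

  0-simplices (7): a, b, c, d, e, f, g
  1-simplices (18): ab, ac, ad, ae, af, ag, bc, bd, be, bf, cd, ce, cf, cg, df, dg, ef, eg
  2-simplices (12): abc, abd, acf, adg, aef, aeg, bce, bdf, bef, cdf, cdg, ceg

giving chain groups C_0 ≅ Z^7, C_1 ≅ Z^18, C_2 ≅ Z^12.

Boundary ∂_1: C_1 → C_0 is given by ∂[p,q] = [q] − [p]. For instance
  ∂ad = d − a.
The resulting 7×18 matrix has rank 6, and its Smith normal form has invariant factors (1,1,1,1,1,1).

The boundary map ∂_2: C_2 → C_1 acts by ∂[p,q,r] = [q,r] − [p,r] + [p,q]. For instance
  ∂bce = ce − be + bc,
  ∂abc = bc − ac + ab.
The 18×12 boundary matrix has rank 12 and Smith normal form diag(1,1,1,1,1,1,1,1,1,1,1,2).

From H_k ≅ ker(∂_k) / im(∂_{k+1}) we obtain:

  H_0: rank C_0 − rank ∂_1 = 7 − 6 = 1, and the invariant factors of ∂_1 are all 1, so H_0 = Z.
  H_1: rank ker ∂_1 − rank ∂_2 = (18 − 6) − 12 = 0, and ∂_2 has invariant factor 2 > 1, so H_1 = Z/2.
  H_2: rank ker ∂_2 − rank ∂_3 = (12 − 12) − 0 = 0, and there is no ∂_3, so H_2 = 0.

H_0 ≅ Z,  H_1 ≅ Z/2,  H_2 = 0.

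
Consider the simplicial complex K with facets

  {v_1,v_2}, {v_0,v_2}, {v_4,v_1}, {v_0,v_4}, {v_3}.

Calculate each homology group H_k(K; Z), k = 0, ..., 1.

Take the total order v_0 < v_1 < v_2 < v_3 < v_4 on the vertex set. Then K (dimension 1) consists of the simplices:

  0-simplices (5): [v_0], [v_1], [v_2], [v_3], [v_4]
  1-simplices (4): [v_0,v_2], [v_0,v_4], [v_1,v_2], [v_1,v_4]

so the chain groups are C_0 ≅ Z^5, C_1 ≅ Z^4.

∂_1: C_1 → C_0 is given by ∂[p,q] = [q] − [p]. For instance
  ∂[v_0,v_2] = [v_2] − [v_0].
The resulting 5×4 matrix has rank 3, and its Smith normal form has invariant factors (1,1,1).

Reading off H_k = ker ∂_k / im ∂_{k+1}:

  H_0: rank C_0 − rank ∂_1 = 5 − 3 = 2, and the invariant factors of ∂_1 are all 1, so H_0 ≅ Z^2.
  H_1: rank ker ∂_1 − rank ∂_2 = (4 − 3) − 0 = 1, and there is no ∂_2, so H_1 ≅ Z.

H_0 ≅ Z^2,  H_1 ≅ Z.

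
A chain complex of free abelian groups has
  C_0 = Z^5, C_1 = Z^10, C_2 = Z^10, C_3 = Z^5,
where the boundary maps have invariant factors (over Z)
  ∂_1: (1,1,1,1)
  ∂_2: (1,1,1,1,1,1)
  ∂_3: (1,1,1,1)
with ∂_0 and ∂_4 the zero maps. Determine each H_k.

H_0 = Z,  H_1 = 0,  H_2 = 0,  H_3 = Z.

H_0: b_0 = 5 − 0 − 4 = 1; torsion from ∂_1 factors > 1: none. So H_0 = Z.
H_1: b_1 = 10 − 4 − 6 = 0; torsion from ∂_2 factors > 1: none. So H_1 = 0.
H_2: b_2 = 10 − 6 − 4 = 0; torsion from ∂_3 factors > 1: none. So H_2 = 0.
H_3: b_3 = 5 − 4 − 0 = 1; torsion from ∂_4 factors > 1: none. So H_3 = Z.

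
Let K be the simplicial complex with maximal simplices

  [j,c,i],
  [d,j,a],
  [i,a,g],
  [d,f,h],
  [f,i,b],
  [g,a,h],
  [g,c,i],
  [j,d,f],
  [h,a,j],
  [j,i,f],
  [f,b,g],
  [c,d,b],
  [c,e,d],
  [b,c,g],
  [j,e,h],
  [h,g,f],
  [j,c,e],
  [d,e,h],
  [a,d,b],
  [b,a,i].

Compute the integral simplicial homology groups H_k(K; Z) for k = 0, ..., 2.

H_0 ≅ Z,  H_1 ≅ Z ⊕ Z/2Z,  H_2 = 0.

We work with the vertex ordering a < b < c < d < e < f < g < h < i < j. The simplices of K, each written with vertices in increasing order, are:

  0-simplices (10): a, b, c, d, e, f, g, h, i, j
  1-simplices (30): ab, ad, ag, ah, ai, aj, bc, bd, bf, bg, bi, cd, ce, cg, ci, cj, de, df, dh, dj, eh, ej, fg, fh, fi, fj, gh, gi, hj, ij
  2-simplices (20): abd, abi, adj, agh, agi, ahj, bcd, bcg, bfg, bfi, cde, cej, cgi, cij, deh, dfh, dfj, ehj, fgh, fij

giving chain groups C_0 ≅ Z^10, C_1 ≅ Z^30, C_2 ≅ Z^20.

The boundary map ∂_1: C_1 → C_0 sends each edge [p,q] (with p < q) to q − p.
This gives a 10×30 integer matrix of rank 9; reducing to Smith normal form yields diagonal entries (1,1,1,1,1,1,1,1,1).

Boundary ∂_2: C_2 → C_1 sends each 2-simplex [p,q,r] to [q,r] − [p,r] + [p,q]. For instance
  ∂cgi = gi − ci + cg,
  ∂abi = bi − ai + ab.
This gives a 30×20 integer matrix of rank 20; reducing to Smith normal form yields diagonal entries (1,1,1,1,1,1,1,1,1,1,1,1,1,1,1,1,1,1,1,2).

Now H_k = ker ∂_k / im ∂_{k+1}, so:

  H_0: rank C_0 − rank ∂_1 = 10 − 9 = 1, and the invariant factors of ∂_1 are all 1, so H_0 ≅ Z.
  H_1: rank ker ∂_1 − rank ∂_2 = (30 − 9) − 20 = 1, and ∂_2 has invariant factor 2 > 1, so H_1 ≅ Z ⊕ Z/2Z.
  H_2: rank ker ∂_2 − rank ∂_3 = (20 − 20) − 0 = 0, and there is no ∂_3, so H_2 ≅ 0.

As a check, the Euler characteristic is 10 − 30 + 20 = 0, which agrees with 1 − 1 + 0 = 0.
(K is a triangulation of the Klein bottle.)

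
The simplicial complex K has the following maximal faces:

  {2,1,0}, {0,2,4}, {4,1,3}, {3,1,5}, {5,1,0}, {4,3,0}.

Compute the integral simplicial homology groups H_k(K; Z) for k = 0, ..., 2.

K has 6 vertices, 12 edges, 6 triangles.
rank ∂_0 = 0, rank ∂_1 = 5 ⇒ b_0 = 6 − 0 − 5 = 1; all invariant factors of ∂_1 are 1 so no torsion. So H_0 = Z.
rank ∂_1 = 5, rank ∂_2 = 6 ⇒ b_1 = 12 − 5 − 6 = 1; all invariant factors of ∂_2 are 1 so no torsion. So H_1 = Z.
rank ∂_2 = 6, rank ∂_3 = 0 ⇒ b_2 = 6 − 6 − 0 = 0. So H_2 = 0.

H_0 ≅ Z,  H_1 ≅ Z,  H_2 = 0.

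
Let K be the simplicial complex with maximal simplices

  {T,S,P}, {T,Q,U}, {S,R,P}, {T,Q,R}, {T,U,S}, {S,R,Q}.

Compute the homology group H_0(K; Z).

K has 6 vertices, 12 edges, 6 triangles.
rank ∂_0 = 0, rank ∂_1 = 5 ⇒ b_0 = 6 − 0 − 5 = 1; all invariant factors of ∂_1 are 1 so no torsion. So H_0 ≅ Z.

H_0 = Z.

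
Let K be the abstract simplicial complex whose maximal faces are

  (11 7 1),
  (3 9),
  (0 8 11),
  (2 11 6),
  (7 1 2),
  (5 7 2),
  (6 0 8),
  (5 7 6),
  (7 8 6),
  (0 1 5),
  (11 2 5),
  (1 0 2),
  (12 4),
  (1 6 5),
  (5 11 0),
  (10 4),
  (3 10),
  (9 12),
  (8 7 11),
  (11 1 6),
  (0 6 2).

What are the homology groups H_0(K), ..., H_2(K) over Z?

Fix the vertex order 0 < 1 < 2 < 3 < 4 < 5 < 6 < 7 < 8 < 9 < 10 < 11 < 12 and write every simplex with vertices in increasing order. Then dim K = 2 and the simplices of K are:

  0-simplices (13): [0], [1], [2], [3], [4], [5], [6], [7], [8], [9], [10], [11], [12]
  1-simplices (29): (29 of them)
  2-simplices (16): [0,1,2], [0,1,5], [0,2,6], [0,5,11], [0,6,8], [0,8,11], [1,2,7], [1,5,6], [1,6,11], [1,7,11], [2,5,7], [2,5,11], [2,6,11], [5,6,7], [6,7,8], [7,8,11]

giving chain groups C_0 ≅ Z^13, C_1 ≅ Z^29, C_2 ≅ Z^16.

The boundary map ∂_1: C_1 → C_0 maps an edge to its endpoints' difference, ∂[p,q] = q − p.
The 13×29 boundary matrix has rank 11 and Smith normal form diag(1,1,1,1,1,1,1,1,1,1,1).

∂_2: C_2 → C_1 acts by ∂[p,q,r] = [q,r] − [p,r] + [p,q]. For instance
  ∂[2,6,11] = [6,11] − [2,11] + [2,6],
  ∂[7,8,11] = [8,11] − [7,11] + [7,8].
The resulting 29×16 matrix has rank 15, and its Smith normal form has invariant factors (1,1,1,1,1,1,1,1,1,1,1,1,1,1,1).

Now H_k = ker ∂_k / im ∂_{k+1}, so:

  H_0: rank C_0 − rank ∂_1 = 13 − 11 = 2, and the invariant factors of ∂_1 are all 1, so H_0 ≅ Z^2.
  H_1: rank ker ∂_1 − rank ∂_2 = (29 − 11) − 15 = 3, and the invariant factors of ∂_2 are all 1, so H_1 ≅ Z^3.
  H_2: rank ker ∂_2 − rank ∂_3 = (16 − 15) − 0 = 1, and there is no ∂_3, so H_2 ≅ Z.

H_0 = Z^2,  H_1 = Z^3,  H_2 = Z.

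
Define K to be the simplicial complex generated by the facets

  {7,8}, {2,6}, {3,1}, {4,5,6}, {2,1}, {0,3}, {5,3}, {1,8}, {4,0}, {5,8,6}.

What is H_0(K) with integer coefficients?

H_0 = Z.

Order the vertices as 0 < 1 < 2 < 3 < 4 < 5 < 6 < 7 < 8. Listing each simplex with vertices in this order, K has dimension 2 with simplices:

  0-simplices (9): [0], [1], [2], [3], [4], [5], [6], [7], [8]
  1-simplices (13): [0,3], [0,4], [1,2], [1,3], [1,8], [2,6], [3,5], [4,5], [4,6], [5,6], [5,8], [6,8], [7,8]
  2-simplices (2): [4,5,6], [5,6,8]

so the chain groups are C_0 ≅ Z^9, C_1 ≅ Z^13, C_2 ≅ Z^2.

Boundary ∂_1: C_1 → C_0 maps an edge to its endpoints' difference, ∂[p,q] = q − p.
The resulting 9×13 matrix has rank 8, and its Smith normal form has invariant factors (1,1,1,1,1,1,1,1).

Boundary ∂_2: C_2 → C_1 acts by ∂[p,q,r] = [q,r] − [p,r] + [p,q]. For instance
  ∂[5,6,8] = [6,8] − [5,8] + [5,6],
  ∂[4,5,6] = [5,6] − [4,6] + [4,5].
The 13×2 boundary matrix has rank 2 and Smith normal form diag(1,1).

Now H_k = ker ∂_k / im ∂_{k+1}, so:

  H_0: rank C_0 − rank ∂_1 = 9 − 8 = 1, and the invariant factors of ∂_1 are all 1, so H_0 ≅ Z.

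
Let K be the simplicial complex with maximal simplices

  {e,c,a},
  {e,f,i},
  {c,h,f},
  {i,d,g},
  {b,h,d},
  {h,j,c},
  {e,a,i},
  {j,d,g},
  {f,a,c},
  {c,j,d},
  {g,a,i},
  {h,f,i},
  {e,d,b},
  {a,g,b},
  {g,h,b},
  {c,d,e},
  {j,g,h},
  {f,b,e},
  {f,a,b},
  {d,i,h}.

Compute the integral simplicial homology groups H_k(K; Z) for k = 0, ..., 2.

H_0 = Z,  H_1 = Z × Z/2,  H_2 = 0.

Order the vertices as a < b < c < d < e < f < g < h < i < j. Listing each simplex with vertices in this order, K has dimension 2 with simplices:

  0-simplices (10): a, b, c, d, e, f, g, h, i, j
  1-simplices (30): ab, ac, ae, af, ag, ai, bd, be, bf, bg, bh, cd, ce, cf, ch, cj, de, dg, dh, di, dj, ef, ei, fh, fi, gh, gi, gj, hi, hj
  2-simplices (20): abf, abg, ace, acf, aei, agi, bde, bdh, bef, bgh, cde, cdj, cfh, chj, dgi, dgj, dhi, efi, fhi, ghj

giving chain groups C_0 ≅ Z^10, C_1 ≅ Z^30, C_2 ≅ Z^20.

The boundary map ∂_1: C_1 → C_0 maps an edge to its endpoints' difference, ∂[p,q] = q − p. For instance
  ∂fh = h − f.
This gives a 10×30 integer matrix of rank 9; reducing to Smith normal form yields diagonal entries (1,1,1,1,1,1,1,1,1).

Boundary ∂_2: C_2 → C_1 maps a triangle to the signed sum of its edges. For instance
  ∂chj = hj − cj + ch,
  ∂agi = gi − ai + ag.
As a 30×20 matrix over Z this has rank 20, with invariant factors (1,1,1,1,1,1,1,1,1,1,1,1,1,1,1,1,1,1,1,2).

Computing H_k = (kernel of ∂_k) / (image of ∂_{k+1}):

  H_0: rank C_0 − rank ∂_1 = 10 − 9 = 1, and the invariant factors of ∂_1 are all 1, so H_0 = Z.
  H_1: rank ker ∂_1 − rank ∂_2 = (30 − 9) − 20 = 1, and ∂_2 has invariant factor 2 > 1, so H_1 = Z × Z/2.
  H_2: rank ker ∂_2 − rank ∂_3 = (20 − 20) − 0 = 0, and there is no ∂_3, so H_2 = 0.

As a check, the Euler characteristic is 10 − 30 + 20 = 0, which agrees with 1 − 1 + 0 = 0.
(K is a triangulation of the Klein bottle.)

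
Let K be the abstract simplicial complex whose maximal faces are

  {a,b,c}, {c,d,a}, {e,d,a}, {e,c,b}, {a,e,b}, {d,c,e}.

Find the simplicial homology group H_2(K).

H_2 ≅ Z.

Order the vertices as a < b < c < d < e. Listing each simplex with vertices in this order, K has dimension 2 with simplices:

  0-simplices (5): a, b, c, d, e
  1-simplices (9): ab, ac, ad, ae, bc, be, cd, ce, de
  2-simplices (6): abc, abe, acd, ade, bce, cde

Hence C_0 ≅ Z^5, C_1 ≅ Z^9, C_2 ≅ Z^6.

Boundary ∂_1: C_1 → C_0 maps an edge to its endpoints' difference, ∂[p,q] = q − p.
As a 5×9 matrix over Z this has rank 4, with invariant factors (1,1,1,1).

Boundary ∂_2: C_2 → C_1 acts by ∂[p,q,r] = [q,r] − [p,r] + [p,q]. For instance
  ∂ade = de − ae + ad,
  ∂abe = be − ae + ab.
The resulting 9×6 matrix has rank 5, and its Smith normal form has invariant factors (1,1,1,1,1).

Reading off H_k = ker ∂_k / im ∂_{k+1}:

  H_2: rank ker ∂_2 − rank ∂_3 = (6 − 5) − 0 = 1, and there is no ∂_3, so H_2 = Z.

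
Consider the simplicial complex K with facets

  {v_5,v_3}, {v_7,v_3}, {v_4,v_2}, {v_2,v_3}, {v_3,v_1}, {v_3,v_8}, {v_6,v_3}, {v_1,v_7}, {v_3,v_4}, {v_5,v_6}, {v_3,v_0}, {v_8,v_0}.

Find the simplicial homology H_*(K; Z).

Take the total order v_0 < v_1 < v_2 < v_3 < v_4 < v_5 < v_6 < v_7 < v_8 on the vertex set. Then K (dimension 1) consists of the simplices:

  0-simplices (9): [v_0], [v_1], [v_2], [v_3], [v_4], [v_5], [v_6], [v_7], [v_8]
  1-simplices (12): [v_0,v_3], [v_0,v_8], [v_1,v_3], [v_1,v_7], [v_2,v_3], [v_2,v_4], [v_3,v_4], [v_3,v_5], [v_3,v_6], [v_3,v_7], [v_3,v_8], [v_5,v_6]

giving chain groups C_0 ≅ Z^9, C_1 ≅ Z^12.

∂_1: C_1 → C_0 sends each edge [p,q] (with p < q) to q − p.
The resulting 9×12 matrix has rank 8, and its Smith normal form has invariant factors (1,1,1,1,1,1,1,1).

Computing H_k = (kernel of ∂_k) / (image of ∂_{k+1}):

  H_0: rank C_0 − rank ∂_1 = 9 − 8 = 1, and the invariant factors of ∂_1 are all 1, so H_0 = Z.
  H_1: rank ker ∂_1 − rank ∂_2 = (12 − 8) − 0 = 4, and there is no ∂_2, so H_1 = Z^4.

H_0 = Z,  H_1 = Z^4.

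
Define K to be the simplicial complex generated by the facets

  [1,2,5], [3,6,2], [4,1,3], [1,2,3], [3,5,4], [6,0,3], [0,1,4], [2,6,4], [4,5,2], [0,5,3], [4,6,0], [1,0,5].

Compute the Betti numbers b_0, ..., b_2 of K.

Take the total order 0 < 1 < 2 < 3 < 4 < 5 < 6 on the vertex set. Then K (dimension 2) consists of the simplices:

  0-simplices (7): [0], [1], [2], [3], [4], [5], [6]
  1-simplices (18): [0,1], [0,3], [0,4], [0,5], [0,6], [1,2], [1,3], [1,4], [1,5], [2,3], [2,4], [2,5], [2,6], [3,4], [3,5], [3,6], [4,5], [4,6]
  2-simplices (12): [0,1,4], [0,1,5], [0,3,5], [0,3,6], [0,4,6], [1,2,3], [1,2,5], [1,3,4], [2,3,6], [2,4,5], [2,4,6], [3,4,5]

Hence C_0 ≅ Z^7, C_1 ≅ Z^18, C_2 ≅ Z^12.

The boundary map ∂_1: C_1 → C_0 maps an edge to its endpoints' difference, ∂[p,q] = q − p. For instance
  ∂[4,6] = [6] − [4].
As a 7×18 matrix over Z this has rank 6, with invariant factors (1,1,1,1,1,1).

Boundary ∂_2: C_2 → C_1 acts by ∂[p,q,r] = [q,r] − [p,r] + [p,q]. For instance
  ∂[1,2,5] = [2,5] − [1,5] + [1,2],
  ∂[1,2,3] = [2,3] − [1,3] + [1,2].
The 18×12 boundary matrix has rank 12 and Smith normal form diag(1,1,1,1,1,1,1,1,1,1,1,2).

Now H_k = ker ∂_k / im ∂_{k+1}, so:

  H_0: rank C_0 − rank ∂_1 = 7 − 6 = 1, and the invariant factors of ∂_1 are all 1, so H_0 ≅ Z.
  H_1: rank ker ∂_1 − rank ∂_2 = (18 − 6) − 12 = 0, and ∂_2 has invariant factor 2 > 1, so H_1 ≅ Z/2Z.
  H_2: rank ker ∂_2 − rank ∂_3 = (12 − 12) − 0 = 0, and there is no ∂_3, so H_2 ≅ 0.

Hence the Betti numbers are b_0 = 1, b_1 = 0, b_2 = 0.

b_0 = 1, b_1 = 0, b_2 = 0.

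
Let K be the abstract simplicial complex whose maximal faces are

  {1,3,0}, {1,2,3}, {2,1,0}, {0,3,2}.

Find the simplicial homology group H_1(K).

H_1 = 0.

K has 4 vertices, 6 edges, 4 triangles.
rank ∂_1 = 3, rank ∂_2 = 3 ⇒ b_1 = 6 − 3 − 3 = 0; all invariant factors of ∂_2 are 1 so no torsion. So H_1 ≅ 0.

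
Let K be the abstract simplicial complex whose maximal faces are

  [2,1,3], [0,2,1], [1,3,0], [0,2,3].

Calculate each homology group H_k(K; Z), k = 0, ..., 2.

H_0 = Z,  H_1 = 0,  H_2 = Z.

Fix the vertex order 0 < 1 < 2 < 3 and write every simplex with vertices in increasing order. Then dim K = 2 and the simplices of K are:

  0-simplices (4): [0], [1], [2], [3]
  1-simplices (6): [0,1], [0,2], [0,3], [1,2], [1,3], [2,3]
  2-simplices (4): [0,1,2], [0,1,3], [0,2,3], [1,2,3]

so the chain groups are C_0 ≅ Z^4, C_1 ≅ Z^6, C_2 ≅ Z^4.

Boundary ∂_1: C_1 → C_0 is given by ∂[p,q] = [q] − [p]. For instance
  ∂[0,3] = [3] − [0].
The 4×6 boundary matrix has rank 3 and Smith normal form diag(1,1,1).

Boundary ∂_2: C_2 → C_1 maps a triangle to the signed sum of its edges. For instance
  ∂[0,2,3] = [2,3] − [0,3] + [0,2],
  ∂[0,1,3] = [1,3] − [0,3] + [0,1].
The resulting 6×4 matrix has rank 3, and its Smith normal form has invariant factors (1,1,1).

From H_k ≅ ker(∂_k) / im(∂_{k+1}) we obtain:

  H_0: rank C_0 − rank ∂_1 = 4 − 3 = 1, and the invariant factors of ∂_1 are all 1, so H_0 ≅ Z.
  H_1: rank ker ∂_1 − rank ∂_2 = (6 − 3) − 3 = 0, and the invariant factors of ∂_2 are all 1, so H_1 ≅ 0.
  H_2: rank ker ∂_2 − rank ∂_3 = (4 − 3) − 0 = 1, and there is no ∂_3, so H_2 ≅ Z.

(K is a triangulation of the 2-sphere S^2.)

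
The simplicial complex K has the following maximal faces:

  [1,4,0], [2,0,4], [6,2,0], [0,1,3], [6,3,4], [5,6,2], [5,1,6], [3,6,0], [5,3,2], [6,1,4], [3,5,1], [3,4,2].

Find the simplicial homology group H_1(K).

H_1 ≅ Z/2Z.

We work with the vertex ordering 0 < 1 < 2 < 3 < 4 < 5 < 6. The simplices of K, each written with vertices in increasing order, are:

  0-simplices (7): [0], [1], [2], [3], [4], [5], [6]
  1-simplices (18): [0,1], [0,2], [0,3], [0,4], [0,6], [1,3], [1,4], [1,5], [1,6], [2,3], [2,4], [2,5], [2,6], [3,4], [3,5], [3,6], [4,6], [5,6]
  2-simplices (12): [0,1,3], [0,1,4], [0,2,4], [0,2,6], [0,3,6], [1,3,5], [1,4,6], [1,5,6], [2,3,4], [2,3,5], [2,5,6], [3,4,6]

giving chain groups C_0 ≅ Z^7, C_1 ≅ Z^18, C_2 ≅ Z^12.

Boundary ∂_1: C_1 → C_0 maps an edge to its endpoints' difference, ∂[p,q] = q − p. For instance
  ∂[3,6] = [6] − [3].
As a 7×18 matrix over Z this has rank 6, with invariant factors (1,1,1,1,1,1).

Boundary ∂_2: C_2 → C_1 sends each 2-simplex [p,q,r] to [q,r] − [p,r] + [p,q]. For instance
  ∂[2,5,6] = [5,6] − [2,6] + [2,5],
  ∂[0,1,3] = [1,3] − [0,3] + [0,1].
The 18×12 boundary matrix has rank 12 and Smith normal form diag(1,1,1,1,1,1,1,1,1,1,1,2).

From H_k ≅ ker(∂_k) / im(∂_{k+1}) we obtain:

  H_1: rank ker ∂_1 − rank ∂_2 = (18 − 6) − 12 = 0, and ∂_2 has invariant factor 2 > 1, so H_1 ≅ Z/2Z.

(K is a triangulation of the real projective plane RP^2.)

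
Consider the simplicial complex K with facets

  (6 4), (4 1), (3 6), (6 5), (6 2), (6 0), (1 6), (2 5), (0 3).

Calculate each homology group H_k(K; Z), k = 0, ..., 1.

H_0 = Z,  H_1 = Z^3.

Fix the vertex order 0 < 1 < 2 < 3 < 4 < 5 < 6 and write every simplex with vertices in increasing order. Then dim K = 1 and the simplices of K are:

  0-simplices (7): [0], [1], [2], [3], [4], [5], [6]
  1-simplices (9): [0,3], [0,6], [1,4], [1,6], [2,5], [2,6], [3,6], [4,6], [5,6]

Hence C_0 ≅ Z^7, C_1 ≅ Z^9.

The boundary map ∂_1: C_1 → C_0 is given by ∂[p,q] = [q] − [p]. For instance
  ∂[2,5] = [5] − [2].
As a 7×9 matrix over Z this has rank 6, with invariant factors (1,1,1,1,1,1).

From H_k ≅ ker(∂_k) / im(∂_{k+1}) we obtain:

  H_0: rank C_0 − rank ∂_1 = 7 − 6 = 1, and the invariant factors of ∂_1 are all 1, so H_0 ≅ Z.
  H_1: rank ker ∂_1 − rank ∂_2 = (9 − 6) − 0 = 3, and there is no ∂_2, so H_1 ≅ Z^3.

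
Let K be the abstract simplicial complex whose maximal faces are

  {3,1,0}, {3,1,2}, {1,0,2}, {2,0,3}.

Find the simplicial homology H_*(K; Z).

H_0 ≅ Z,  H_1 = 0,  H_2 ≅ Z.

Order the vertices as 0 < 1 < 2 < 3. Listing each simplex with vertices in this order, K has dimension 2 with simplices:

  0-simplices (4): [0], [1], [2], [3]
  1-simplices (6): [0,1], [0,2], [0,3], [1,2], [1,3], [2,3]
  2-simplices (4): [0,1,2], [0,1,3], [0,2,3], [1,2,3]

Hence C_0 ≅ Z^4, C_1 ≅ Z^6, C_2 ≅ Z^4.

The boundary map ∂_1: C_1 → C_0 maps an edge to its endpoints' difference, ∂[p,q] = q − p.
As a 4×6 matrix over Z this has rank 3, with invariant factors (1,1,1).

∂_2: C_2 → C_1 sends each 2-simplex [p,q,r] to [q,r] − [p,r] + [p,q]. For instance
  ∂[1,2,3] = [2,3] − [1,3] + [1,2],
  ∂[0,1,2] = [1,2] − [0,2] + [0,1].
This gives a 6×4 integer matrix of rank 3; reducing to Smith normal form yields diagonal entries (1,1,1).

Reading off H_k = ker ∂_k / im ∂_{k+1}:

  H_0: rank C_0 − rank ∂_1 = 4 − 3 = 1, and the invariant factors of ∂_1 are all 1, so H_0 = Z.
  H_1: rank ker ∂_1 − rank ∂_2 = (6 − 3) − 3 = 0, and the invariant factors of ∂_2 are all 1, so H_1 = 0.
  H_2: rank ker ∂_2 − rank ∂_3 = (4 − 3) − 0 = 1, and there is no ∂_3, so H_2 = Z.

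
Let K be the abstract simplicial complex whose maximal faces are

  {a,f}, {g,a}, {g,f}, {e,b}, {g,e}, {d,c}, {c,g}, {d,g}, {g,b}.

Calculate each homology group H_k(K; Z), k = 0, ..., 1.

H_0 ≅ Z,  H_1 ≅ Z^3.

We work with the vertex ordering a < b < c < d < e < f < g. The simplices of K, each written with vertices in increasing order, are:

  0-simplices (7): a, b, c, d, e, f, g
  1-simplices (9): af, ag, be, bg, cd, cg, dg, eg, fg

giving chain groups C_0 ≅ Z^7, C_1 ≅ Z^9.

∂_1: C_1 → C_0 is given by ∂[p,q] = [q] − [p].
The 7×9 boundary matrix has rank 6 and Smith normal form diag(1,1,1,1,1,1).

Now H_k = ker ∂_k / im ∂_{k+1}, so:

  H_0: rank C_0 − rank ∂_1 = 7 − 6 = 1, and the invariant factors of ∂_1 are all 1, so H_0 ≅ Z.
  H_1: rank ker ∂_1 − rank ∂_2 = (9 − 6) − 0 = 3, and there is no ∂_2, so H_1 ≅ Z^3.

As a check, the Euler characteristic is 7 − 9 = -2, which agrees with 1 − 3 = -2.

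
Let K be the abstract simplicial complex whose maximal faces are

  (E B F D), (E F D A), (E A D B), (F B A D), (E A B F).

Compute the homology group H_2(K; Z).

Order the vertices as A < B < D < E < F. Listing each simplex with vertices in this order, K has dimension 3 with simplices:

  0-simplices (5): A, B, D, E, F
  1-simplices (10): AB, AD, AE, AF, BD, BE, BF, DE, DF, EF
  2-simplices (10): ABD, ABE, ABF, ADE, ADF, AEF, BDE, BDF, BEF, DEF
  3-simplices (5): ABDE, ABDF, ABEF, ADEF, BDEF

so the chain groups are C_0 ≅ Z^5, C_1 ≅ Z^10, C_2 ≅ Z^10, C_3 ≅ Z^5.

Boundary ∂_1: C_1 → C_0 maps an edge to its endpoints' difference, ∂[p,q] = q − p. For instance
  ∂AE = E − A.
The 5×10 boundary matrix has rank 4 and Smith normal form diag(1,1,1,1).

The boundary map ∂_2: C_2 → C_1 acts by ∂[p,q,r] = [q,r] − [p,r] + [p,q]. For instance
  ∂ADF = DF − AF + AD,
  ∂ABF = BF − AF + AB.
This gives a 10×10 integer matrix of rank 6; reducing to Smith normal form yields diagonal entries (1,1,1,1,1,1).

∂_3: C_3 → C_2 sends each 3-simplex σ to the alternating sum Σ_i (−1)^i (σ with its i-th vertex removed). For instance
  ∂ABDE = BDE − ADE + ABE − ABD,
  ∂ABEF = BEF − AEF + ABF − ABE.
The resulting 10×5 matrix has rank 4, and its Smith normal form has invariant factors (1,1,1,1).

Now H_k = ker ∂_k / im ∂_{k+1}, so:

  H_2: rank ker ∂_2 − rank ∂_3 = (10 − 6) − 4 = 0, and the invariant factors of ∂_3 are all 1, so H_2 = 0.

(K is a triangulation of the 3-sphere S^3.)

H_2 ≅ 0.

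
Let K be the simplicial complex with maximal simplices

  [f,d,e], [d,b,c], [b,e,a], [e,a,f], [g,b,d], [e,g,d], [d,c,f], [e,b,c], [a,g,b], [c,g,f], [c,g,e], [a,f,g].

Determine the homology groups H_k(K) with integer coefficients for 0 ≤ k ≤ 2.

K has 7 vertices, 18 edges, 12 triangles.
rank ∂_0 = 0, rank ∂_1 = 6 ⇒ b_0 = 7 − 0 − 6 = 1; all invariant factors of ∂_1 are 1 so no torsion. So H_0 ≅ Z.
rank ∂_1 = 6, rank ∂_2 = 12 ⇒ b_1 = 18 − 6 − 12 = 0; ∂_2 has invariant factor(s) [2] giving torsion. So H_1 ≅ Z/2.
rank ∂_2 = 12, rank ∂_3 = 0 ⇒ b_2 = 12 − 12 − 0 = 0. So H_2 ≅ 0.

H_0 = Z,  H_1 = Z/2,  H_2 = 0.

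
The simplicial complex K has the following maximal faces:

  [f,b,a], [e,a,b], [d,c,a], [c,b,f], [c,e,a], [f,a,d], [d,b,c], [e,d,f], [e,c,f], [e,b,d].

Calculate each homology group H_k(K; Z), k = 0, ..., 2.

H_0 ≅ Z,  H_1 ≅ Z/2,  H_2 = 0.

Fix the vertex order a < b < c < d < e < f and write every simplex with vertices in increasing order. Then dim K = 2 and the simplices of K are:

  0-simplices (6): a, b, c, d, e, f
  1-simplices (15): ab, ac, ad, ae, af, bc, bd, be, bf, cd, ce, cf, de, df, ef
  2-simplices (10): abe, abf, acd, ace, adf, bcd, bcf, bde, cef, def

so the chain groups are C_0 ≅ Z^6, C_1 ≅ Z^15, C_2 ≅ Z^10.

Boundary ∂_1: C_1 → C_0 sends each edge [p,q] (with p < q) to q − p. For instance
  ∂df = f − d.
This gives a 6×15 integer matrix of rank 5; reducing to Smith normal form yields diagonal entries (1,1,1,1,1).

Boundary ∂_2: C_2 → C_1 acts by ∂[p,q,r] = [q,r] − [p,r] + [p,q]. For instance
  ∂bde = de − be + bd,
  ∂abe = be − ae + ab.
The 15×10 boundary matrix has rank 10 and Smith normal form diag(1,1,1,1,1,1,1,1,1,2).

From H_k ≅ ker(∂_k) / im(∂_{k+1}) we obtain:

  H_0: rank C_0 − rank ∂_1 = 6 − 5 = 1, and the invariant factors of ∂_1 are all 1, so H_0 = Z.
  H_1: rank ker ∂_1 − rank ∂_2 = (15 − 5) − 10 = 0, and ∂_2 has invariant factor 2 > 1, so H_1 = Z/2.
  H_2: rank ker ∂_2 − rank ∂_3 = (10 − 10) − 0 = 0, and there is no ∂_3, so H_2 = 0.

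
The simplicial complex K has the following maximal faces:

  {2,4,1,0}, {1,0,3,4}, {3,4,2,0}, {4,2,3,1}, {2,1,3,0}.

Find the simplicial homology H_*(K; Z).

H_0 ≅ Z,  H_1 = 0,  H_2 = 0,  H_3 ≅ Z.

Order the vertices as 0 < 1 < 2 < 3 < 4. Listing each simplex with vertices in this order, K has dimension 3 with simplices:

  0-simplices (5): [0], [1], [2], [3], [4]
  1-simplices (10): [0,1], [0,2], [0,3], [0,4], [1,2], [1,3], [1,4], [2,3], [2,4], [3,4]
  2-simplices (10): [0,1,2], [0,1,3], [0,1,4], [0,2,3], [0,2,4], [0,3,4], [1,2,3], [1,2,4], [1,3,4], [2,3,4]
  3-simplices (5): [0,1,2,3], [0,1,2,4], [0,1,3,4], [0,2,3,4], [1,2,3,4]

Hence C_0 ≅ Z^5, C_1 ≅ Z^10, C_2 ≅ Z^10, C_3 ≅ Z^5.

∂_1: C_1 → C_0 sends each edge [p,q] (with p < q) to q − p. For instance
  ∂[0,1] = [1] − [0].
The 5×10 boundary matrix has rank 4 and Smith normal form diag(1,1,1,1).

∂_2: C_2 → C_1 maps a triangle to the signed sum of its edges. For instance
  ∂[0,2,4] = [2,4] − [0,4] + [0,2],
  ∂[1,2,3] = [2,3] − [1,3] + [1,2].
The 10×10 boundary matrix has rank 6 and Smith normal form diag(1,1,1,1,1,1).

Boundary ∂_3: C_3 → C_2 sends each 3-simplex σ to the alternating sum Σ_i (−1)^i (σ with its i-th vertex removed). For instance
  ∂[0,1,3,4] = [1,3,4] − [0,3,4] + [0,1,4] − [0,1,3],
  ∂[1,2,3,4] = [2,3,4] − [1,3,4] + [1,2,4] − [1,2,3].
This gives a 10×5 integer matrix of rank 4; reducing to Smith normal form yields diagonal entries (1,1,1,1).

From H_k ≅ ker(∂_k) / im(∂_{k+1}) we obtain:

  H_0: rank C_0 − rank ∂_1 = 5 − 4 = 1, and the invariant factors of ∂_1 are all 1, so H_0 = Z.
  H_1: rank ker ∂_1 − rank ∂_2 = (10 − 4) − 6 = 0, and the invariant factors of ∂_2 are all 1, so H_1 = 0.
  H_2: rank ker ∂_2 − rank ∂_3 = (10 − 6) − 4 = 0, and the invariant factors of ∂_3 are all 1, so H_2 = 0.
  H_3: rank ker ∂_3 − rank ∂_4 = (5 − 4) − 0 = 1, and there is no ∂_4, so H_3 = Z.

As a check, the Euler characteristic is 5 − 10 + 10 − 5 = 0, which agrees with 1 − 0 + 0 − 1 = 0.
(K is a triangulation of the 3-sphere S^3.)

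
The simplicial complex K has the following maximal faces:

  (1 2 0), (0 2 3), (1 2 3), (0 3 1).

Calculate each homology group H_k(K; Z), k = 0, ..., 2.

Fix the vertex order 0 < 1 < 2 < 3 and write every simplex with vertices in increasing order. Then dim K = 2 and the simplices of K are:

  0-simplices (4): [0], [1], [2], [3]
  1-simplices (6): [0,1], [0,2], [0,3], [1,2], [1,3], [2,3]
  2-simplices (4): [0,1,2], [0,1,3], [0,2,3], [1,2,3]

so the chain groups are C_0 ≅ Z^4, C_1 ≅ Z^6, C_2 ≅ Z^4.

Boundary ∂_1: C_1 → C_0 maps an edge to its endpoints' difference, ∂[p,q] = q − p.
The resulting 4×6 matrix has rank 3, and its Smith normal form has invariant factors (1,1,1).

The boundary map ∂_2: C_2 → C_1 acts by ∂[p,q,r] = [q,r] − [p,r] + [p,q]. For instance
  ∂[0,1,3] = [1,3] − [0,3] + [0,1],
  ∂[0,2,3] = [2,3] − [0,3] + [0,2].
The 6×4 boundary matrix has rank 3 and Smith normal form diag(1,1,1).

From H_k ≅ ker(∂_k) / im(∂_{k+1}) we obtain:

  H_0: rank C_0 − rank ∂_1 = 4 − 3 = 1, and the invariant factors of ∂_1 are all 1, so H_0 = Z.
  H_1: rank ker ∂_1 − rank ∂_2 = (6 − 3) − 3 = 0, and the invariant factors of ∂_2 are all 1, so H_1 = 0.
  H_2: rank ker ∂_2 − rank ∂_3 = (4 − 3) − 0 = 1, and there is no ∂_3, so H_2 = Z.

H_0 = Z,  H_1 = 0,  H_2 = Z.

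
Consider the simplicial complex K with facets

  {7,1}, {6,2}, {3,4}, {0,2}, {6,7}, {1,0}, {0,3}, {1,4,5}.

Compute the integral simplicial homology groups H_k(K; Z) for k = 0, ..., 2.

H_0 ≅ Z,  H_1 ≅ Z^2,  H_2 = 0.

K has 8 vertices, 10 edges, 1 triangle.
rank ∂_0 = 0, rank ∂_1 = 7 ⇒ b_0 = 8 − 0 − 7 = 1; all invariant factors of ∂_1 are 1 so no torsion. So H_0 = Z.
rank ∂_1 = 7, rank ∂_2 = 1 ⇒ b_1 = 10 − 7 − 1 = 2; all invariant factors of ∂_2 are 1 so no torsion. So H_1 = Z^2.
rank ∂_2 = 1, rank ∂_3 = 0 ⇒ b_2 = 1 − 1 − 0 = 0. So H_2 = 0.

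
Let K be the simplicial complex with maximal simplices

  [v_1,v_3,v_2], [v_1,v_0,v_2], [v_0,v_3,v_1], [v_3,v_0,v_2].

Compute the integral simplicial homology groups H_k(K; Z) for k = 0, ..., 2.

H_0 = Z,  H_1 = 0,  H_2 = Z.

Fix the vertex order v_0 < v_1 < v_2 < v_3 and write every simplex with vertices in increasing order. Then dim K = 2 and the simplices of K are:

  0-simplices (4): [v_0], [v_1], [v_2], [v_3]
  1-simplices (6): [v_0,v_1], [v_0,v_2], [v_0,v_3], [v_1,v_2], [v_1,v_3], [v_2,v_3]
  2-simplices (4): [v_0,v_1,v_2], [v_0,v_1,v_3], [v_0,v_2,v_3], [v_1,v_2,v_3]

giving chain groups C_0 ≅ Z^4, C_1 ≅ Z^6, C_2 ≅ Z^4.

Boundary ∂_1: C_1 → C_0 sends each edge [p,q] (with p < q) to q − p. For instance
  ∂[v_1,v_2] = [v_2] − [v_1].
The resulting 4×6 matrix has rank 3, and its Smith normal form has invariant factors (1,1,1).

The boundary map ∂_2: C_2 → C_1 acts by ∂[p,q,r] = [q,r] − [p,r] + [p,q]. For instance
  ∂[v_0,v_2,v_3] = [v_2,v_3] − [v_0,v_3] + [v_0,v_2],
  ∂[v_0,v_1,v_3] = [v_1,v_3] − [v_0,v_3] + [v_0,v_1].
As a 6×4 matrix over Z this has rank 3, with invariant factors (1,1,1).

Reading off H_k = ker ∂_k / im ∂_{k+1}:

  H_0: rank C_0 − rank ∂_1 = 4 − 3 = 1, and the invariant factors of ∂_1 are all 1, so H_0 ≅ Z.
  H_1: rank ker ∂_1 − rank ∂_2 = (6 − 3) − 3 = 0, and the invariant factors of ∂_2 are all 1, so H_1 ≅ 0.
  H_2: rank ker ∂_2 − rank ∂_3 = (4 − 3) − 0 = 1, and there is no ∂_3, so H_2 ≅ Z.

As a check, the Euler characteristic is 4 − 6 + 4 = 2, which agrees with 1 − 0 + 1 = 2.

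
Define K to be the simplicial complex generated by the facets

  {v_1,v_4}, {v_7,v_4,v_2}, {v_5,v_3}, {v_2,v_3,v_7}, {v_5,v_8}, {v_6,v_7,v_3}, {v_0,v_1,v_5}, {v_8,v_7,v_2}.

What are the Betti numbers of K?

b_0 = 1, b_1 = 2, b_2 = 0.

K has 9 vertices, 15 edges, 5 triangles.
rank ∂_0 = 0, rank ∂_1 = 8 ⇒ b_0 = 9 − 0 − 8 = 1; all invariant factors of ∂_1 are 1 so no torsion. So H_0 = Z.
rank ∂_1 = 8, rank ∂_2 = 5 ⇒ b_1 = 15 − 8 − 5 = 2; all invariant factors of ∂_2 are 1 so no torsion. So H_1 = Z^2.
rank ∂_2 = 5, rank ∂_3 = 0 ⇒ b_2 = 5 − 5 − 0 = 0. So H_2 = 0.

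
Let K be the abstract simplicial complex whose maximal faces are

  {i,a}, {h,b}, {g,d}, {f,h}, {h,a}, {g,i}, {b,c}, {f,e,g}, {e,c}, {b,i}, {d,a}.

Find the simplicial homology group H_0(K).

H_0 = Z.

Fix the vertex order a < b < c < d < e < f < g < h < i and write every simplex with vertices in increasing order. Then dim K = 2 and the simplices of K are:

  0-simplices (9): a, b, c, d, e, f, g, h, i
  1-simplices (13): ad, ah, ai, bc, bh, bi, ce, dg, ef, eg, fg, fh, gi
  2-simplices (1): efg

giving chain groups C_0 ≅ Z^9, C_1 ≅ Z^13, C_2 ≅ Z^1.

Boundary ∂_1: C_1 → C_0 maps an edge to its endpoints' difference, ∂[p,q] = q − p.
As a 9×13 matrix over Z this has rank 8, with invariant factors (1,1,1,1,1,1,1,1).

Boundary ∂_2: C_2 → C_1 acts by ∂[p,q,r] = [q,r] − [p,r] + [p,q]. For instance
  ∂efg = fg − eg + ef.
As a 13×1 matrix over Z this has rank 1, with invariant factors (1).

From H_k ≅ ker(∂_k) / im(∂_{k+1}) we obtain:

  H_0: rank C_0 − rank ∂_1 = 9 − 8 = 1, and the invariant factors of ∂_1 are all 1, so H_0 ≅ Z.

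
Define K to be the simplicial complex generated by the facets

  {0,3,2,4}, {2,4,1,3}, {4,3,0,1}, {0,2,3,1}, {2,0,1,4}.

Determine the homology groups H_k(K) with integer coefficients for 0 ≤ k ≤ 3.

H_0 ≅ Z,  H_1 = 0,  H_2 = 0,  H_3 ≅ Z.

Fix the vertex order 0 < 1 < 2 < 3 < 4 and write every simplex with vertices in increasing order. Then dim K = 3 and the simplices of K are:

  0-simplices (5): [0], [1], [2], [3], [4]
  1-simplices (10): [0,1], [0,2], [0,3], [0,4], [1,2], [1,3], [1,4], [2,3], [2,4], [3,4]
  2-simplices (10): [0,1,2], [0,1,3], [0,1,4], [0,2,3], [0,2,4], [0,3,4], [1,2,3], [1,2,4], [1,3,4], [2,3,4]
  3-simplices (5): [0,1,2,3], [0,1,2,4], [0,1,3,4], [0,2,3,4], [1,2,3,4]

so the chain groups are C_0 ≅ Z^5, C_1 ≅ Z^10, C_2 ≅ Z^10, C_3 ≅ Z^5.

∂_1: C_1 → C_0 maps an edge to its endpoints' difference, ∂[p,q] = q − p.
As a 5×10 matrix over Z this has rank 4, with invariant factors (1,1,1,1).

∂_2: C_2 → C_1 acts by ∂[p,q,r] = [q,r] − [p,r] + [p,q]. For instance
  ∂[0,1,2] = [1,2] − [0,2] + [0,1],
  ∂[2,3,4] = [3,4] − [2,4] + [2,3].
This gives a 10×10 integer matrix of rank 6; reducing to Smith normal form yields diagonal entries (1,1,1,1,1,1).

The boundary map ∂_3: C_3 → C_2 sends each 3-simplex σ to the alternating sum Σ_i (−1)^i (σ with its i-th vertex removed). For instance
  ∂[0,1,2,3] = [1,2,3] − [0,2,3] + [0,1,3] − [0,1,2],
  ∂[0,1,3,4] = [1,3,4] − [0,3,4] + [0,1,4] − [0,1,3].
The 10×5 boundary matrix has rank 4 and Smith normal form diag(1,1,1,1).

Reading off H_k = ker ∂_k / im ∂_{k+1}:

  H_0: rank C_0 − rank ∂_1 = 5 − 4 = 1, and the invariant factors of ∂_1 are all 1, so H_0 = Z.
  H_1: rank ker ∂_1 − rank ∂_2 = (10 − 4) − 6 = 0, and the invariant factors of ∂_2 are all 1, so H_1 = 0.
  H_2: rank ker ∂_2 − rank ∂_3 = (10 − 6) − 4 = 0, and the invariant factors of ∂_3 are all 1, so H_2 = 0.
  H_3: rank ker ∂_3 − rank ∂_4 = (5 − 4) − 0 = 1, and there is no ∂_4, so H_3 = Z.

As a check, the Euler characteristic is 5 − 10 + 10 − 5 = 0, which agrees with 1 − 0 + 0 − 1 = 0.
(K is a triangulation of the 3-sphere S^3.)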